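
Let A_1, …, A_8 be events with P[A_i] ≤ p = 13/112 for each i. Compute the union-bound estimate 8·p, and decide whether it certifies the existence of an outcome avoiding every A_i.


Union bound: P[∪_{i=1}^{8} A_i] ≤ Σ_i P[A_i] ≤ 8·p = 8·(13/112) = 13/14.
Numerically: 13/14 ≈ 0.9285714.
Is 13/14 < 1? YES.
Since P[∪ A_i] ≤ 13/14 < 1, the complement has P[∩ A_i^c] ≥ 1 − 13/14 = 1/14 > 0, so some outcome avoids every A_i.

8·p = 13/14 ≈ 0.9285714; existence CERTIFIED by the union bound.


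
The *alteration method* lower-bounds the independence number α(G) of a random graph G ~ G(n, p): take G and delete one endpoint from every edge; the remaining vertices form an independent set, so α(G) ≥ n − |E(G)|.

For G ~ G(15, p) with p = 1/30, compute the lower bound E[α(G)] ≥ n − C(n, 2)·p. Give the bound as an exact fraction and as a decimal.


E[|E(G)|] = C(15, 2)·p = 105 · (1/30) = 7/2.
E[α(G)] ≥ n − E[|E(G)|] = 15 − 7/2 = 23/2.
Numerically: ≈ 11.50000.
(This is only a lower bound; the true E[α(G)] may be larger.)

E[α(G)] ≥ 23/2 ≈ 11.50000.


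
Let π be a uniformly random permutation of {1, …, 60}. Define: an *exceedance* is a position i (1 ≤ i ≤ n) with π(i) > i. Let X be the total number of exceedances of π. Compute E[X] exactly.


Write X = Σ_{i=1}^{60} X_i, where X_i = 1_{π(i) > i}.
For each fixed i, π(i) is uniform over {1, …, 60} (marginal of a uniform permutation), so P[π(i) > i] = (n − i)/n. Summing: Σ_{i=1}^{60} (n − i)/n = (0 + 1 + … + 59)/60 = 60(60 − 1)/(2·60) = (60 − 1)/2.
Hence E[X] = Σ_{i=1}^{60} (60 − i)/60 = 59/2 ≈ 29.50000.

E[X] = 59/2 = 29.50000.


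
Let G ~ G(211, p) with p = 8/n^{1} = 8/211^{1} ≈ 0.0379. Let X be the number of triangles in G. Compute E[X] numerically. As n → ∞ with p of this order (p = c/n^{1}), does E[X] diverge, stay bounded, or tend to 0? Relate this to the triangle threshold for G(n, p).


Number of potential triangles: C(211, 3) = 1543465.
Each occurs with probability p³ ≈ (0.0379)³ ≈ 5.45033e-05.
By linearity: E[X] = C(211, 3)·p³ ≈ 1543465 · 5.45033e-05 ≈ 84.124.
Here α = 1, so p = 8/n is exactly at the triangle threshold p ~ 1/n. Asymptotically E[X] → c³/6 = 8³/6 = 256/3 ≈ 85.333, a bounded constant. In this regime the triangle count is asymptotically Poisson(c³/6).

E[X] ≈ 84.124; in regime p = Θ(1/n^{1}) E[X] stays bounded (at the triangle threshold p ~ 1/n).


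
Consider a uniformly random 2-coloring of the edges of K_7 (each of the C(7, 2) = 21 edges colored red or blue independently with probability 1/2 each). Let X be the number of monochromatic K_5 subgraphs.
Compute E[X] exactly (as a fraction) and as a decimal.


Let X = Σ_S X_S over the C(7, 5) = 21 subsets S of size 5, where X_S = 1 if the K_5 on S is monochromatic.
For a fixed S, the K_5 on S has C(5, 2) = 10 edges. P[all 10 edges red] = (1/2)^10, and likewise for blue, so P[monochromatic] = 2·(1/2)^10 = 2^{1 − 10} = 1/512.
Summing: E[X] = C(7, 5) · 2^{1 − 10} = 21 · 1/512 = 21/512.
Numerically: E[X] ≈ 0.0410.

E[X] = C(7,5)·2^(1−C(5,2)) = 21/512 ≈ 0.0410.


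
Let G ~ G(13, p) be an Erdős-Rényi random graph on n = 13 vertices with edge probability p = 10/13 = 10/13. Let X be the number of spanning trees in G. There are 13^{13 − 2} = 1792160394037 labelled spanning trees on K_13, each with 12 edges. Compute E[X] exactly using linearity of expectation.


K_13 has 13^{13 − 2} = 1792160394037 labelled spanning trees.
For each such spanning tree H, let X_H = 1 if all 12 edges of H are present in G. Then P[X_H = 1] = p^{12} = (10/13)^{12} = 1000000000000/23298085122481.
Summing the indicators: E[X] = Σ_H E[X_H] = 1792160394037 · p^{12} = 1792160394037 · 1000000000000/23298085122481 = 1000000000000/13.
Numerically: E[X] ≈ 7.692e+10.

E[X] = 1792160394037 · (10/13)^{12} = 1000000000000/13 ≈ 7.692e+10.


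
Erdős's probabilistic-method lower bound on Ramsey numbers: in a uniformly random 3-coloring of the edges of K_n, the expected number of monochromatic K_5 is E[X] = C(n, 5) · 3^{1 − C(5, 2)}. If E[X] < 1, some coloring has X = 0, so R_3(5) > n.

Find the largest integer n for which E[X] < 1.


We need C(n, 5) · 3^{1 − 10} < 1, i.e. C(n, 5) < 3^{10 − 1} = 19683.
Check values of n near the boundary:
  n = 14: C(14, 5) = 2002; 2002 < 19683? YES
  n = 15: C(15, 5) = 3003; 3003 < 19683? YES
  n = 16: C(16, 5) = 4368; 4368 < 19683? YES
  n = 17: C(17, 5) = 6188; 6188 < 19683? YES
  n = 18: C(18, 5) = 8568; 8568 < 19683? YES
  n = 19: C(19, 5) = 11628; 11628 < 19683? YES
  n = 20: C(20, 5) = 15504; 15504 < 19683? YES
  n = 21: C(21, 5) = 20349; 20349 < 19683? NO
The largest n with C(n, 5) < 19683 is n = 20 (where E[X] = 5168/6561 ≈ 0.78768). Hence R_3(5) > 20, i.e. R_3(5) ≥ 21.

Largest n = 20; hence R_3(5) > 20.


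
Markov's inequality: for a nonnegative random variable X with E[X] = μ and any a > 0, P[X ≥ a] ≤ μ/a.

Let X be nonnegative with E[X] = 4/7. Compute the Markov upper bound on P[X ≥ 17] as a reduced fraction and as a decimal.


μ = E[X] = 4/7, a = 17.
Markov: P[X ≥ 17] ≤ μ/a = (4/7)/17 = 4/119.
Numerically: ≈ 0.0336.
(Since a = 17 > μ = 0.5714, the bound 4/119 is < 1 and informative.)

P[X ≥ 17] ≤ 4/119 ≈ 0.0336.


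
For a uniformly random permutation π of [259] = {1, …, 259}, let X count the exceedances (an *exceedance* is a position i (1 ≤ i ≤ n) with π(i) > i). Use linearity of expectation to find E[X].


Write X = Σ_{i=1}^{259} X_i, where X_i = 1_{π(i) > i}.
For each fixed i, π(i) is uniform over {1, …, 259} (marginal of a uniform permutation), so P[π(i) > i] = (n − i)/n. Summing: Σ_{i=1}^{259} (n − i)/n = (0 + 1 + … + 258)/259 = 259(259 − 1)/(2·259) = (259 − 1)/2.
Hence E[X] = Σ_{i=1}^{259} (259 − i)/259 = 129 ≈ 129.0000.

E[X] = 129 = 129.0000.


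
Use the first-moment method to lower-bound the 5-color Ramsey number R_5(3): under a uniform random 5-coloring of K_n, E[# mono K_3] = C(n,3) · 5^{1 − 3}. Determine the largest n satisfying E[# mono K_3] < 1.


We need C(n, 3) · 5^{1 − 3} < 1, i.e. C(n, 3) < 5^{3 − 1} = 25.
Check values of n near the boundary:
  n = 3: C(3, 3) = 1; 1 < 25? YES
  n = 4: C(4, 3) = 4; 4 < 25? YES
  n = 5: C(5, 3) = 10; 10 < 25? YES
  n = 6: C(6, 3) = 20; 20 < 25? YES
  n = 7: C(7, 3) = 35; 35 < 25? NO
  n = 8: C(8, 3) = 56; 56 < 25? NO
The largest n with C(n, 3) < 25 is n = 6 (where E[X] = 4/5 ≈ 0.800000). Hence R_5(3) > 6, i.e. R_5(3) ≥ 7.

Largest n = 6; hence R_5(3) > 6.


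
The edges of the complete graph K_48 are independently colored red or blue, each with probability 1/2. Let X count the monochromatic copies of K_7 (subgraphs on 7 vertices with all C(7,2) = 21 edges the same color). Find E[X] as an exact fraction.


Let X = Σ_S X_S over the C(48, 7) = 73629072 subsets S of size 7, where X_S = 1 if the K_7 on S is monochromatic.
For a fixed S, the K_7 on S has C(7, 2) = 21 edges. P[all 21 edges red] = (1/2)^21, and likewise for blue, so P[monochromatic] = 2·(1/2)^21 = 2^{1 − 21} = 1/1048576.
By linearity of expectation: E[X] = C(48, 7) · 2^{1 − 21} = 73629072 · 1/1048576 = 4601817/65536.
Numerically: E[X] ≈ 70.218.

E[X] = C(48,7)·2^(1−C(7,2)) = 4601817/65536 ≈ 70.218.


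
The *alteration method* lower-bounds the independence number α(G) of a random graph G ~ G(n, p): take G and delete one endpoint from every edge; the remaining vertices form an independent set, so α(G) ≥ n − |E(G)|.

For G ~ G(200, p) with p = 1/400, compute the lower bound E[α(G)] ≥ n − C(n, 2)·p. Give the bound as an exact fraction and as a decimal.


E[|E(G)|] = C(200, 2)·p = 19900 · (1/400) = 199/4.
E[α(G)] ≥ n − E[|E(G)|] = 200 − 199/4 = 601/4.
Numerically: ≈ 150.25000.
(This is only a lower bound; the true E[α(G)] may be larger.)

E[α(G)] ≥ 601/4 ≈ 150.25000.


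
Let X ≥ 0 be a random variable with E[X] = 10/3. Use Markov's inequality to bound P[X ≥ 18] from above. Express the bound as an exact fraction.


μ = E[X] = 10/3, a = 18.
Markov: P[X ≥ 18] ≤ μ/a = (10/3)/18 = 5/27.
Numerically: ≈ 0.185.
(Since a = 18 > μ = 3.333, the bound 5/27 is < 1 and informative.)

P[X ≥ 18] ≤ 5/27 ≈ 0.185.


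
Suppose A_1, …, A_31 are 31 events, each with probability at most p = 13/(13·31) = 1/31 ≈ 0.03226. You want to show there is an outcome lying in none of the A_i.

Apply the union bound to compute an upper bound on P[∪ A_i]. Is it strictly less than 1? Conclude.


Union bound: P[∪_{i=1}^{31} A_i] ≤ Σ_i P[A_i] ≤ 31·p = 31·(1/31) = 1.
Numerically: 1 ≈ 1.00000.
Is 1 < 1? NO.
Since the bound 1 is ≥ 1, the union bound is uninformative here; it does NOT by itself certify existence.

31·p = 1 ≈ 1.00000; existence NOT certified by the union bound.


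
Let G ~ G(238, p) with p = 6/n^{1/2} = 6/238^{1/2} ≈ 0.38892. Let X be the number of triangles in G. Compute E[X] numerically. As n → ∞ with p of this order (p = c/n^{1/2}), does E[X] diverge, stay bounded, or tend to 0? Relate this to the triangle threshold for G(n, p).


Number of potential triangles: C(238, 3) = 2218636.
Each occurs with probability p³ ≈ (0.38892)³ ≈ 5.8828573e-02.
By linearity: E[X] = C(238, 3)·p³ ≈ 2218636 · 5.8828573e-02 ≈ 130519.19040.
Since α = 1/2 < 1, p = c/n^{1/2} ≫ 1/n is above the triangle threshold p ~ 1/n. Asymptotically E[X] ~ (c³/6)·n^{3(1−α)} = (6³/6)·n^{1.5} → ∞; triangles are abundant w.h.p.

E[X] ≈ 130519.19040; in regime p = Θ(1/n^{1/2}) E[X] diverges (above the triangle threshold p ~ 1/n).


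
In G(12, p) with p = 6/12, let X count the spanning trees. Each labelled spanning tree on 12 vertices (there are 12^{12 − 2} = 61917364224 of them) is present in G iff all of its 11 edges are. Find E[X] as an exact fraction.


K_12 has 12^{12 − 2} = 61917364224 labelled spanning trees.
For each such spanning tree H, let X_H = 1 if all 11 edges of H are present in G. Then P[X_H = 1] = p^{11} = (1/2)^{11} = 1/2048.
By linearity of expectation: E[X] = Σ_H E[X_H] = 61917364224 · p^{11} = 61917364224 · 1/2048 = 30233088.
Numerically: E[X] ≈ 3.02e+07.

E[X] = 61917364224 · (1/2)^{11} = 30233088 ≈ 3.02e+07.


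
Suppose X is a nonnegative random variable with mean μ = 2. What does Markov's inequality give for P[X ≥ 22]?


μ = E[X] = 2, a = 22.
Markov: P[X ≥ 22] ≤ μ/a = (2)/22 = 1/11.
Numerically: ≈ 0.090909.
(Since a = 22 > μ = 2.000000, the bound 1/11 is < 1 and informative.)

P[X ≥ 22] ≤ 1/11 ≈ 0.090909.


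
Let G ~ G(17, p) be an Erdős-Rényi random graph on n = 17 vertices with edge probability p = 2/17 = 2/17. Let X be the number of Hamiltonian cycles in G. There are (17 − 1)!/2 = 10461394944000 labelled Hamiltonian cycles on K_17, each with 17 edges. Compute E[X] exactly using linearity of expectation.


K_17 has (17 − 1)!/2 = 10461394944000 labelled Hamiltonian cycles.
For each such Hamiltonian cycle H, let X_H = 1 if all 17 edges of H are present in G. Then P[X_H = 1] = p^{17} = (2/17)^{17} = 131072/827240261886336764177.
By linearity of expectation: E[X] = Σ_H E[X_H] = 10461394944000 · p^{17} = 10461394944000 · 131072/827240261886336764177 = 1371195958099968000/827240261886336764177.
Numerically: E[X] ≈ 0.00166.

E[X] = 10461394944000 · (2/17)^{17} = 1371195958099968000/827240261886336764177 ≈ 0.00166.


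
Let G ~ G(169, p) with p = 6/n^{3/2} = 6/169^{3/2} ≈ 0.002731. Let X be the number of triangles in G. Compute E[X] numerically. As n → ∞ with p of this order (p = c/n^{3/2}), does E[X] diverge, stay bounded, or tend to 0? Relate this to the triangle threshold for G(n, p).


Number of potential triangles: C(169, 3) = 790244.
Each occurs with probability p³ ≈ (0.002731)³ ≈ 2.036871e-08.
By linearity: E[X] = C(169, 3)·p³ ≈ 790244 · 2.036871e-08 ≈ 0.0161.
Since α = 3/2 > 1, p = c/n^{3/2} = o(1/n) is below the triangle threshold p ~ 1/n. Asymptotically E[X] ~ (c³/6)·n^{3(1−α)} = (6³/6)·n^{-1.5} → 0, so by Markov's inequality G has no triangles w.h.p.

E[X] ≈ 0.0161; in regime p = Θ(1/n^{3/2}) E[X] tends to 0 (below the triangle threshold p ~ 1/n).


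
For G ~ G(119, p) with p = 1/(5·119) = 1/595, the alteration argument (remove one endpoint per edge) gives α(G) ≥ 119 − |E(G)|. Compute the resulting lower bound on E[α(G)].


E[|E(G)|] = C(119, 2)·p = 7021 · (1/595) = 59/5.
E[α(G)] ≥ n − E[|E(G)|] = 119 − 59/5 = 536/5.
Numerically: ≈ 107.20000.
(This is only a lower bound; the true E[α(G)] may be larger.)

E[α(G)] ≥ 536/5 ≈ 107.20000.


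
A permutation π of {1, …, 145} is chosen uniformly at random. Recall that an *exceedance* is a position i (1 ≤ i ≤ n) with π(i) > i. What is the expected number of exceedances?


Write X = Σ_{i=1}^{145} X_i, where X_i = 1_{π(i) > i}.
For each fixed i, π(i) is uniform over {1, …, 145} (marginal of a uniform permutation), so P[π(i) > i] = (n − i)/n. Summing: Σ_{i=1}^{145} (n − i)/n = (0 + 1 + … + 144)/145 = 145(145 − 1)/(2·145) = (145 − 1)/2.
Hence E[X] = Σ_{i=1}^{145} (145 − i)/145 = 72 ≈ 72.00000.

E[X] = 72 = 72.00000.


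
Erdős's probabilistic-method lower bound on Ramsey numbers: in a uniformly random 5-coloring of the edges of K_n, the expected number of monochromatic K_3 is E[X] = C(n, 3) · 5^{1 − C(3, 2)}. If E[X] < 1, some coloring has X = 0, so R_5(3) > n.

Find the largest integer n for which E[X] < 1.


We need C(n, 3) · 5^{1 − 3} < 1, i.e. C(n, 3) < 5^{3 − 1} = 25.
Check values of n near the boundary:
  n = 5: C(5, 3) = 10; 10 < 25? YES
  n = 6: C(6, 3) = 20; 20 < 25? YES
  n = 7: C(7, 3) = 35; 35 < 25? NO
  n = 8: C(8, 3) = 56; 56 < 25? NO
The largest n with C(n, 3) < 25 is n = 6 (where E[X] = 4/5 ≈ 0.8000). Hence R_5(3) > 6, i.e. R_5(3) ≥ 7.

Largest n = 6; hence R_5(3) > 6.


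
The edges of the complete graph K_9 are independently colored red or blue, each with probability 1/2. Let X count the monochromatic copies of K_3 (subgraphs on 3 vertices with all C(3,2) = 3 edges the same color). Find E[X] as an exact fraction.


Let X = Σ_S X_S over the C(9, 3) = 84 subsets S of size 3, where X_S = 1 if the K_3 on S is monochromatic.
For a fixed S, the K_3 on S has C(3, 2) = 3 edges. P[all 3 edges red] = (1/2)^3, and likewise for blue, so P[monochromatic] = 2·(1/2)^3 = 2^{1 − 3} = 1/4.
By linearity: E[X] = C(9, 3) · 2^{1 − 3} = 84 · 1/4 = 21.
Numerically: E[X] ≈ 21.000.

E[X] = C(9,3)·2^(1−C(3,2)) = 21 ≈ 21.000.


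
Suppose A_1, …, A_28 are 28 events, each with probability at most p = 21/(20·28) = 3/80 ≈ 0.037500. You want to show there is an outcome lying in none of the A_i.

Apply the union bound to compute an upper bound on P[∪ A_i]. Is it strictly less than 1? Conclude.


Union bound: P[∪_{i=1}^{28} A_i] ≤ Σ_i P[A_i] ≤ 28·p = 28·(3/80) = 21/20.
Numerically: 21/20 ≈ 1.050000.
Is 21/20 < 1? NO.
Since the bound 21/20 is ≥ 1, the union bound is uninformative here; it does NOT by itself certify existence.

28·p = 21/20 ≈ 1.050000; existence NOT certified by the union bound.


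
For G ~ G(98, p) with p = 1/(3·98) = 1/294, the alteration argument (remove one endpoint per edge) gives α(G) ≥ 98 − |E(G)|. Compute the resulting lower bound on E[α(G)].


E[|E(G)|] = C(98, 2)·p = 4753 · (1/294) = 97/6.
E[α(G)] ≥ n − E[|E(G)|] = 98 − 97/6 = 491/6.
Numerically: ≈ 81.8333.
(This is only a lower bound; the true E[α(G)] may be larger.)

E[α(G)] ≥ 491/6 ≈ 81.8333.


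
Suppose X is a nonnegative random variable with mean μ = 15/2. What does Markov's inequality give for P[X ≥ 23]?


μ = E[X] = 15/2, a = 23.
Markov: P[X ≥ 23] ≤ μ/a = (15/2)/23 = 15/46.
Numerically: ≈ 0.32609.
(Since a = 23 > μ = 7.50000, the bound 15/46 is < 1 and informative.)

P[X ≥ 23] ≤ 15/46 ≈ 0.32609.


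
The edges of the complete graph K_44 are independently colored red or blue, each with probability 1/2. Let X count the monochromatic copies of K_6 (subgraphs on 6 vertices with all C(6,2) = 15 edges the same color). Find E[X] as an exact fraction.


Let X = Σ_S X_S over the C(44, 6) = 7059052 subsets S of size 6, where X_S = 1 if the K_6 on S is monochromatic.
For a fixed S, the K_6 on S has C(6, 2) = 15 edges. P[all 15 edges red] = (1/2)^15, and likewise for blue, so P[monochromatic] = 2·(1/2)^15 = 2^{1 − 15} = 1/16384.
By linearity of expectation: E[X] = C(44, 6) · 2^{1 − 15} = 7059052 · 1/16384 = 1764763/4096.
Numerically: E[X] ≈ 430.850.

E[X] = C(44,6)·2^(1−C(6,2)) = 1764763/4096 ≈ 430.850.


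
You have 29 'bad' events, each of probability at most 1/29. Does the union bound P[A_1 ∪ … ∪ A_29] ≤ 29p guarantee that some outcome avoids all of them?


Union bound: P[∪_{i=1}^{29} A_i] ≤ Σ_i P[A_i] ≤ 29·p = 29·(1/29) = 1.
Numerically: 1 ≈ 1.000000.
Is 1 < 1? NO.
Since the bound 1 is ≥ 1, the union bound is uninformative here; it does NOT by itself certify existence.

29·p = 1 ≈ 1.000000; existence NOT certified by the union bound.


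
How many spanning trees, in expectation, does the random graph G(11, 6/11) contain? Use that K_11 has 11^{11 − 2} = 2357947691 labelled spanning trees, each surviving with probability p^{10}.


K_11 has 11^{11 − 2} = 2357947691 labelled spanning trees.
For each such spanning tree H, let X_H = 1 if all 10 edges of H are present in G. Then P[X_H = 1] = p^{10} = (6/11)^{10} = 60466176/25937424601.
By linearity: E[X] = Σ_H E[X_H] = 2357947691 · p^{10} = 2357947691 · 60466176/25937424601 = 60466176/11.
Numerically: E[X] ≈ 5.5e+06.

E[X] = 2357947691 · (6/11)^{10} = 60466176/11 ≈ 5.5e+06.


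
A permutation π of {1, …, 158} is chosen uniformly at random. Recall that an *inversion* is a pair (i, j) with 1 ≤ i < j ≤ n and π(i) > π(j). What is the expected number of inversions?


Write X = Σ X_I over the C(158, 2) = 12403 pairs i < j, with X_I the indicator of one inversion.
There are 12403 indicators.
For each fixed pair i < j, the values π(i) and π(j) are two distinct elements of {1, …, 158} in uniformly random order; by symmetry P[π(i) > π(j)] = 1/2.
By linearity: E[X] = 12403 · (1/2) = C(158, 2) · (1/2) = 12403/2 = 12403/2 ≈ 6201.500000.

E[X] = 12403/2 = 6201.500000.


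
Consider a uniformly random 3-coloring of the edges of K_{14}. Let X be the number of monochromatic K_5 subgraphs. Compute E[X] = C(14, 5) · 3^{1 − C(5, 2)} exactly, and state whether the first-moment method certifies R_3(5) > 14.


E[X] = C(14, 5) · 3^{1 − 10} = 2002 · 3^{−9} = 2002/19683.
As a reduced fraction: E[X] = 2002/19683 ≈ 0.101712.
Is E[X] < 1? YES.
Since E[X] < 1, there exists a 3-coloring of K_{14} with no monochromatic K_5; hence R_3(5) > 14.

E[X] = 2002/19683 ≈ 0.101712; E[X] < 1, so R_3(5) > 14.


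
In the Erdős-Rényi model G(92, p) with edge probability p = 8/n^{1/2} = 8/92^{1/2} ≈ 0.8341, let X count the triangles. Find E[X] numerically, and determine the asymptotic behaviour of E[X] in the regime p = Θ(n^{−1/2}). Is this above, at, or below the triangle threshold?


Number of potential triangles: C(92, 3) = 125580.
Each occurs with probability p³ ≈ (0.8341)³ ≈ 5.802140e-01.
By linearity: E[X] = C(92, 3)·p³ ≈ 125580 · 5.802140e-01 ≈ 72863.2768.
Since α = 1/2 < 1, p = c/n^{1/2} ≫ 1/n is above the triangle threshold p ~ 1/n. Asymptotically E[X] ~ (c³/6)·n^{3(1−α)} = (8³/6)·n^{1.5} → ∞; triangles are abundant w.h.p.

E[X] ≈ 72863.2768; in regime p = Θ(1/n^{1/2}) E[X] diverges (above the triangle threshold p ~ 1/n).


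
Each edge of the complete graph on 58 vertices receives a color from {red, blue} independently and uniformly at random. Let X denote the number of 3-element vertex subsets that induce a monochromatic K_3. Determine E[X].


Let X = Σ_S X_S over the C(58, 3) = 30856 subsets S of size 3, where X_S = 1 if the K_3 on S is monochromatic.
For a fixed S, the K_3 on S has C(3, 2) = 3 edges. P[all 3 edges red] = (1/2)^3, and likewise for blue, so P[monochromatic] = 2·(1/2)^3 = 2^{1 − 3} = 1/4.
By linearity of expectation: E[X] = C(58, 3) · 2^{1 − 3} = 30856 · 1/4 = 7714.
Numerically: E[X] ≈ 7714.0000.

E[X] = C(58,3)·2^(1−C(3,2)) = 7714 ≈ 7714.0000.


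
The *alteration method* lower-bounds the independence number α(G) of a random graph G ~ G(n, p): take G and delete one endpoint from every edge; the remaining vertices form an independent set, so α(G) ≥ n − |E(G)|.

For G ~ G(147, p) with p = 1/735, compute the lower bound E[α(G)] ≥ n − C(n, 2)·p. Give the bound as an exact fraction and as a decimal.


E[|E(G)|] = C(147, 2)·p = 10731 · (1/735) = 73/5.
E[α(G)] ≥ n − E[|E(G)|] = 147 − 73/5 = 662/5.
Numerically: ≈ 132.400.
(This is only a lower bound; the true E[α(G)] may be larger.)

E[α(G)] ≥ 662/5 ≈ 132.400.


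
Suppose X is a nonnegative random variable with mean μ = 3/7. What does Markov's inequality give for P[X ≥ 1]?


μ = E[X] = 3/7, a = 1.
Markov: P[X ≥ 1] ≤ μ/a = (3/7)/1 = 3/7.
Numerically: ≈ 0.42857.
(Since a = 1 > μ = 0.42857, the bound 3/7 is < 1 and informative.)

P[X ≥ 1] ≤ 3/7 ≈ 0.42857.


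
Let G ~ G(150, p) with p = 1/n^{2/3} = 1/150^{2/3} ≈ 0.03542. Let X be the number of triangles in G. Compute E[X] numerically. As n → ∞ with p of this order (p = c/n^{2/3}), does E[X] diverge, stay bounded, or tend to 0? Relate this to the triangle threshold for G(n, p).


Number of potential triangles: C(150, 3) = 551300.
Each occurs with probability p³ ≈ (0.03542)³ ≈ 4.444444e-05.
By linearity: E[X] = C(150, 3)·p³ ≈ 551300 · 4.444444e-05 ≈ 24.5022.
Since α = 2/3 < 1, p = c/n^{2/3} ≫ 1/n is above the triangle threshold p ~ 1/n. Asymptotically E[X] ~ (c³/6)·n^{3(1−α)} = (1³/6)·n^{1} → ∞; triangles are abundant w.h.p.

E[X] ≈ 24.5022; in regime p = Θ(1/n^{2/3}) E[X] diverges (above the triangle threshold p ~ 1/n).


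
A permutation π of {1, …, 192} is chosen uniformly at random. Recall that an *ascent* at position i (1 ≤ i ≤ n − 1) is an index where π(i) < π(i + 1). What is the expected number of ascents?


Write X = Σ X_I over i = 1, …, 191, with X_I the indicator of one ascent.
There are 191 indicators.
For each fixed i, the pair (π(i), π(i+1)) is a uniformly random ordered pair of distinct values from {1, …, 192}; by symmetry P[π(i) < π(i+1)] = 1/2.
By linearity: E[X] = 191 · (1/2) = (192 − 1) · (1/2) = 191/2 ≈ 95.500000.

E[X] = 191/2 = 95.500000.


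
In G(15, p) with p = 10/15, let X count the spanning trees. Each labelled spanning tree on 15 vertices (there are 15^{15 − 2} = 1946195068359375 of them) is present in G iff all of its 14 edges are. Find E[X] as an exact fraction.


K_15 has 15^{15 − 2} = 1946195068359375 labelled spanning trees.
For each such spanning tree H, let X_H = 1 if all 14 edges of H are present in G. Then P[X_H = 1] = p^{14} = (2/3)^{14} = 16384/4782969.
By linearity of expectation: E[X] = Σ_H E[X_H] = 1946195068359375 · p^{14} = 1946195068359375 · 16384/4782969 = 20000000000000/3.
Numerically: E[X] ≈ 6.66667e+12.

E[X] = 1946195068359375 · (2/3)^{14} = 20000000000000/3 ≈ 6.66667e+12.


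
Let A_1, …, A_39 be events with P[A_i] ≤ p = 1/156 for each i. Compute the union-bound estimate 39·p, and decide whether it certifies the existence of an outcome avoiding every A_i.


Union bound: P[∪_{i=1}^{39} A_i] ≤ Σ_i P[A_i] ≤ 39·p = 39·(1/156) = 1/4.
Numerically: 1/4 ≈ 0.250000.
Is 1/4 < 1? YES.
Since P[∪ A_i] ≤ 1/4 < 1, the complement has P[∩ A_i^c] ≥ 1 − 1/4 = 3/4 > 0, so some outcome avoids every A_i.

39·p = 1/4 ≈ 0.250000; existence CERTIFIED by the union bound.


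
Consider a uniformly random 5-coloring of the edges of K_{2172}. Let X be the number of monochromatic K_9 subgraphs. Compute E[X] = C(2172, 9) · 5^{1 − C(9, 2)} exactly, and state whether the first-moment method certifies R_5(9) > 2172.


E[X] = C(2172, 9) · 5^{1 − 36} = 2915866900084148060642020 · 5^{−35} = 2915866900084148060642020/2910383045673370361328125.
As a reduced fraction: E[X] = 583173380016829612128404/582076609134674072265625 ≈ 1.0019.
Is E[X] < 1? NO.
Since E[X] ≥ 1, the first-moment bound is inconclusive at n = 2172; it does NOT by itself certify R_5(9) > 2172.

E[X] = 583173380016829612128404/582076609134674072265625 ≈ 1.0019; E[X] ≥ 1; first-moment method inconclusive here.


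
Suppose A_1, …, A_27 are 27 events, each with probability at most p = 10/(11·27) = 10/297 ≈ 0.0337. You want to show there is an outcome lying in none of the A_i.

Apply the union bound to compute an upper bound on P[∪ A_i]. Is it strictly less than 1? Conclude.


Union bound: P[∪_{i=1}^{27} A_i] ≤ Σ_i P[A_i] ≤ 27·p = 27·(10/297) = 10/11.
Numerically: 10/11 ≈ 0.9091.
Is 10/11 < 1? YES.
Since P[∪ A_i] ≤ 10/11 < 1, the complement has P[∩ A_i^c] ≥ 1 − 10/11 = 1/11 > 0, so some outcome avoids every A_i.

27·p = 10/11 ≈ 0.9091; existence CERTIFIED by the union bound.


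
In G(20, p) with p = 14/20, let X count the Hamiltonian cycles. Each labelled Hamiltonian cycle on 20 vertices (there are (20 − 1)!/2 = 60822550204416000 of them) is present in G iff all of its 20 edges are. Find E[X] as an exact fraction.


K_20 has (20 − 1)!/2 = 60822550204416000 labelled Hamiltonian cycles.
For each such Hamiltonian cycle H, let X_H = 1 if all 20 edges of H are present in G. Then P[X_H = 1] = p^{20} = (7/10)^{20} = 79792266297612001/100000000000000000000.
By linearity: E[X] = Σ_H E[X_H] = 60822550204416000 · p^{20} = 60822550204416000 · 79792266297612001/100000000000000000000 = 1184855742873690605203907421/24414062500000.
Numerically: E[X] ≈ 4.853e+13.

E[X] = 60822550204416000 · (7/10)^{20} = 1184855742873690605203907421/24414062500000 ≈ 4.853e+13.


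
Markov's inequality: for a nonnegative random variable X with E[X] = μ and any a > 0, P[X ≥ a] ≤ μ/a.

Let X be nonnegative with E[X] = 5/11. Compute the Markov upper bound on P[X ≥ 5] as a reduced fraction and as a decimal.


μ = E[X] = 5/11, a = 5.
Markov: P[X ≥ 5] ≤ μ/a = (5/11)/5 = 1/11.
Numerically: ≈ 0.091.
(Since a = 5 > μ = 0.455, the bound 1/11 is < 1 and informative.)

P[X ≥ 5] ≤ 1/11 ≈ 0.091.


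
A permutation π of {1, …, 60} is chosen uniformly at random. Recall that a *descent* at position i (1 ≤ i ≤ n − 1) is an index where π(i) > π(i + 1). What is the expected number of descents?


Write X = Σ X_I over i = 1, …, 59, with X_I the indicator of one descent.
There are 59 indicators.
For each fixed i, the pair (π(i), π(i+1)) is a uniformly random ordered pair of distinct values from {1, …, 60}; by symmetry P[π(i) > π(i+1)] = 1/2.
By linearity: E[X] = 59 · (1/2) = (60 − 1) · (1/2) = 59/2 ≈ 29.5000.

E[X] = 59/2 = 29.5000.


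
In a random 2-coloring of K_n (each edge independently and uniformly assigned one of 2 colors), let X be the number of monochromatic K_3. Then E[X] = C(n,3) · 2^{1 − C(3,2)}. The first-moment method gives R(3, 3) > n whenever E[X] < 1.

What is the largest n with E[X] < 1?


We need C(n, 3) · 2^{1 − 3} < 1, i.e. C(n, 3) < 2^{3 − 1} = 4.
Check values of n near the boundary:
  n = 3: C(3, 3) = 1; 1 < 4? YES
  n = 4: C(4, 3) = 4; 4 < 4? NO
  n = 5: C(5, 3) = 10; 10 < 4? NO
The largest n with C(n, 3) < 4 is n = 3 (where E[X] = 1/4 ≈ 0.250000). Hence R(3, 3) > 3, i.e. R(3, 3) ≥ 4.

Largest n = 3; hence R(3, 3) > 3.


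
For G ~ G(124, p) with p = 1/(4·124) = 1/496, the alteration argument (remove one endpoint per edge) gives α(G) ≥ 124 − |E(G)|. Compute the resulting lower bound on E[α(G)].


E[|E(G)|] = C(124, 2)·p = 7626 · (1/496) = 123/8.
E[α(G)] ≥ n − E[|E(G)|] = 124 − 123/8 = 869/8.
Numerically: ≈ 108.6250.
(This is only a lower bound; the true E[α(G)] may be larger.)

E[α(G)] ≥ 869/8 ≈ 108.6250.


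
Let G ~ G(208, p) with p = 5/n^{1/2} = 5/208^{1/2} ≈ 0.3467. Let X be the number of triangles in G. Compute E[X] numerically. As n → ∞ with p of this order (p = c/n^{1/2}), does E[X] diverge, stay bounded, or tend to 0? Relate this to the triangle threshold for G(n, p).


Number of potential triangles: C(208, 3) = 1478256.
Each occurs with probability p³ ≈ (0.3467)³ ≈ 4.166919e-02.
By linearity: E[X] = C(208, 3)·p³ ≈ 1478256 · 4.166919e-02 ≈ 61597.7234.
Since α = 1/2 < 1, p = c/n^{1/2} ≫ 1/n is above the triangle threshold p ~ 1/n. Asymptotically E[X] ~ (c³/6)·n^{3(1−α)} = (5³/6)·n^{1.5} → ∞; triangles are abundant w.h.p.

E[X] ≈ 61597.7234; in regime p = Θ(1/n^{1/2}) E[X] diverges (above the triangle threshold p ~ 1/n).


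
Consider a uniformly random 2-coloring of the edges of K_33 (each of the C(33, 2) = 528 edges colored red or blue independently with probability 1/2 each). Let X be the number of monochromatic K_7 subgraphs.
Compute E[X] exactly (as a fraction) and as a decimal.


Let X = Σ_S X_S over the C(33, 7) = 4272048 subsets S of size 7, where X_S = 1 if the K_7 on S is monochromatic.
For a fixed S, the K_7 on S has C(7, 2) = 21 edges. P[all 21 edges red] = (1/2)^21, and likewise for blue, so P[monochromatic] = 2·(1/2)^21 = 2^{1 − 21} = 1/1048576.
By linearity of expectation: E[X] = C(33, 7) · 2^{1 − 21} = 4272048 · 1/1048576 = 267003/65536.
Numerically: E[X] ≈ 4.0741.

E[X] = C(33,7)·2^(1−C(7,2)) = 267003/65536 ≈ 4.0741.


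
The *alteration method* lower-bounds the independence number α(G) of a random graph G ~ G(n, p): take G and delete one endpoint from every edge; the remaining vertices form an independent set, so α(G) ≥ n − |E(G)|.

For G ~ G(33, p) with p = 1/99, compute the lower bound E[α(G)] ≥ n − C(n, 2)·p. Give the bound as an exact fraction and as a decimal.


E[|E(G)|] = C(33, 2)·p = 528 · (1/99) = 16/3.
E[α(G)] ≥ n − E[|E(G)|] = 33 − 16/3 = 83/3.
Numerically: ≈ 27.667.
(This is only a lower bound; the true E[α(G)] may be larger.)

E[α(G)] ≥ 83/3 ≈ 27.667.


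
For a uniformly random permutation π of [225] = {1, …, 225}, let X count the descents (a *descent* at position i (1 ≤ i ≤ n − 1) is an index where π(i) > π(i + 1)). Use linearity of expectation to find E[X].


Write X = Σ X_I over i = 1, …, 224, with X_I the indicator of one descent.
There are 224 indicators.
For each fixed i, the pair (π(i), π(i+1)) is a uniformly random ordered pair of distinct values from {1, …, 225}; by symmetry P[π(i) > π(i+1)] = 1/2.
By linearity: E[X] = 224 · (1/2) = (225 − 1) · (1/2) = 112 ≈ 112.00000.

E[X] = 112 = 112.00000.


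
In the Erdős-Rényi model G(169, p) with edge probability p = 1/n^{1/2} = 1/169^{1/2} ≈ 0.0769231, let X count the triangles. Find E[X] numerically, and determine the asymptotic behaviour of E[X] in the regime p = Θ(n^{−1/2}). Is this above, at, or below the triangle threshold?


Number of potential triangles: C(169, 3) = 790244.
Each occurs with probability p³ ≈ (0.0769231)³ ≈ 4.55166136e-04.
By linearity: E[X] = C(169, 3)·p³ ≈ 790244 · 4.55166136e-04 ≈ 359.692308.
Since α = 1/2 < 1, p = c/n^{1/2} ≫ 1/n is above the triangle threshold p ~ 1/n. Asymptotically E[X] ~ (c³/6)·n^{3(1−α)} = (1³/6)·n^{1.5} → ∞; triangles are abundant w.h.p.

E[X] ≈ 359.692308; in regime p = Θ(1/n^{1/2}) E[X] diverges (above the triangle threshold p ~ 1/n).


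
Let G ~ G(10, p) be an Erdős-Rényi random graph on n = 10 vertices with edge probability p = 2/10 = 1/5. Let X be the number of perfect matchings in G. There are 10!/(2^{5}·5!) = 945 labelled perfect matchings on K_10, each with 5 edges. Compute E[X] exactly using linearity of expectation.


K_10 has 10!/(2^{5}·5!) = 945 labelled perfect matchings.
For each such perfect matching H, let X_H = 1 if all 5 edges of H are present in G. Then P[X_H = 1] = p^{5} = (1/5)^{5} = 1/3125.
By linearity of expectation: E[X] = Σ_H E[X_H] = 945 · p^{5} = 945 · 1/3125 = 189/625.
Numerically: E[X] ≈ 0.3024.

E[X] = 945 · (1/5)^{5} = 189/625 ≈ 0.3024.


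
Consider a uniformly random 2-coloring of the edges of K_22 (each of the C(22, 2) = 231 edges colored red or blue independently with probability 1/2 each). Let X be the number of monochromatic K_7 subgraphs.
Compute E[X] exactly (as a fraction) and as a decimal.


Let X = Σ_S X_S over the C(22, 7) = 170544 subsets S of size 7, where X_S = 1 if the K_7 on S is monochromatic.
For a fixed S, the K_7 on S has C(7, 2) = 21 edges. P[all 21 edges red] = (1/2)^21, and likewise for blue, so P[monochromatic] = 2·(1/2)^21 = 2^{1 − 21} = 1/1048576.
By linearity: E[X] = C(22, 7) · 2^{1 − 21} = 170544 · 1/1048576 = 10659/65536.
Numerically: E[X] ≈ 0.1626.

E[X] = C(22,7)·2^(1−C(7,2)) = 10659/65536 ≈ 0.1626.


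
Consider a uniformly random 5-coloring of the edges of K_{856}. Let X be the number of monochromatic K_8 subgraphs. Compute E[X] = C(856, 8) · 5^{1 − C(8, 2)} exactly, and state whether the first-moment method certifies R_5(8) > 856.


E[X] = C(856, 8) · 5^{1 − 28} = 6918660634157180775 · 5^{−27} = 6918660634157180775/7450580596923828125.
As a reduced fraction: E[X] = 276746425366287231/298023223876953125 ≈ 0.9286069.
Is E[X] < 1? YES.
Since E[X] < 1, there exists a 5-coloring of K_{856} with no monochromatic K_8; hence R_5(8) > 856.

E[X] = 276746425366287231/298023223876953125 ≈ 0.9286069; E[X] < 1, so R_5(8) > 856.


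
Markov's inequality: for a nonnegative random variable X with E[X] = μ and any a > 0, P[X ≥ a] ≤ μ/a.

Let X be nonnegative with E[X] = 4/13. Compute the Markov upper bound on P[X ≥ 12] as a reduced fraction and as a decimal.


μ = E[X] = 4/13, a = 12.
Markov: P[X ≥ 12] ≤ μ/a = (4/13)/12 = 1/39.
Numerically: ≈ 0.026.
(Since a = 12 > μ = 0.308, the bound 1/39 is < 1 and informative.)

P[X ≥ 12] ≤ 1/39 ≈ 0.026.


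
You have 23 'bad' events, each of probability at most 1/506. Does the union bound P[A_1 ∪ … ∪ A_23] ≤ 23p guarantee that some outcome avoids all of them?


Union bound: P[∪_{i=1}^{23} A_i] ≤ Σ_i P[A_i] ≤ 23·p = 23·(1/506) = 1/22.
Numerically: 1/22 ≈ 0.045.
Is 1/22 < 1? YES.
Since P[∪ A_i] ≤ 1/22 < 1, the complement has P[∩ A_i^c] ≥ 1 − 1/22 = 21/22 > 0, so some outcome avoids every A_i.

23·p = 1/22 ≈ 0.045; existence CERTIFIED by the union bound.


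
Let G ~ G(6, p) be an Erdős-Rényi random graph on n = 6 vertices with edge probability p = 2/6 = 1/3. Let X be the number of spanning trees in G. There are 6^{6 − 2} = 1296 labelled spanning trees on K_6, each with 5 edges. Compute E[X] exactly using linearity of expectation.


K_6 has 6^{6 − 2} = 1296 labelled spanning trees.
For each such spanning tree H, let X_H = 1 if all 5 edges of H are present in G. Then P[X_H = 1] = p^{5} = (1/3)^{5} = 1/243.
By linearity of expectation: E[X] = Σ_H E[X_H] = 1296 · p^{5} = 1296 · 1/243 = 16/3.
Numerically: E[X] ≈ 5.333.

E[X] = 1296 · (1/3)^{5} = 16/3 ≈ 5.333.


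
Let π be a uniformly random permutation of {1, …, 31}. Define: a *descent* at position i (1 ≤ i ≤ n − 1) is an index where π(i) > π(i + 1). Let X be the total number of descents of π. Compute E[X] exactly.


Write X = Σ X_I over i = 1, …, 30, with X_I the indicator of one descent.
There are 30 indicators.
For each fixed i, the pair (π(i), π(i+1)) is a uniformly random ordered pair of distinct values from {1, …, 31}; by symmetry P[π(i) > π(i+1)] = 1/2.
By linearity: E[X] = 30 · (1/2) = (31 − 1) · (1/2) = 15 ≈ 15.000000.

E[X] = 15 = 15.000000.


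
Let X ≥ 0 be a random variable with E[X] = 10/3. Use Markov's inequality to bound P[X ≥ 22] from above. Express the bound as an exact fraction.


μ = E[X] = 10/3, a = 22.
Markov: P[X ≥ 22] ≤ μ/a = (10/3)/22 = 5/33.
Numerically: ≈ 0.1515.
(Since a = 22 > μ = 3.3333, the bound 5/33 is < 1 and informative.)

P[X ≥ 22] ≤ 5/33 ≈ 0.1515.


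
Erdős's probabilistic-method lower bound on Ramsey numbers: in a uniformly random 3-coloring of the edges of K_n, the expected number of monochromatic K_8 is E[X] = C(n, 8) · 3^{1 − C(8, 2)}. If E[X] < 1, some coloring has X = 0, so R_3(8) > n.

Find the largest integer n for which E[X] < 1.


We need C(n, 8) · 3^{1 − 28} < 1, i.e. C(n, 8) < 3^{28 − 1} = 7625597484987.
Check values of n near the boundary:
  n = 153: C(153, 8) = 6183023199255; 6183023199255 < 7625597484987? YES
  n = 154: C(154, 8) = 6521818990995; 6521818990995 < 7625597484987? YES
  n = 155: C(155, 8) = 6876747915675; 6876747915675 < 7625597484987? YES
  n = 156: C(156, 8) = 7248464019225; 7248464019225 < 7625597484987? YES
  n = 157: C(157, 8) = 7637643295425; 7637643295425 < 7625597484987? NO
  n = 158: C(158, 8) = 8044984271181; 8044984271181 < 7625597484987? NO
  n = 159: C(159, 8) = 8471208603429; 8471208603429 < 7625597484987? NO
The largest n with C(n, 8) < 7625597484987 is n = 156 (where E[X] = 805384891025/847288609443 ≈ 0.950544). Hence R_3(8) > 156, i.e. R_3(8) ≥ 157.

Largest n = 156; hence R_3(8) > 156.


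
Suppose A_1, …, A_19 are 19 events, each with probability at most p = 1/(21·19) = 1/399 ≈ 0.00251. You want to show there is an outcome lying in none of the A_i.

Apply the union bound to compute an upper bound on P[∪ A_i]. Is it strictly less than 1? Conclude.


Union bound: P[∪_{i=1}^{19} A_i] ≤ Σ_i P[A_i] ≤ 19·p = 19·(1/399) = 1/21.
Numerically: 1/21 ≈ 0.04762.
Is 1/21 < 1? YES.
Since P[∪ A_i] ≤ 1/21 < 1, the complement has P[∩ A_i^c] ≥ 1 − 1/21 = 20/21 > 0, so some outcome avoids every A_i.

19·p = 1/21 ≈ 0.04762; existence CERTIFIED by the union bound.


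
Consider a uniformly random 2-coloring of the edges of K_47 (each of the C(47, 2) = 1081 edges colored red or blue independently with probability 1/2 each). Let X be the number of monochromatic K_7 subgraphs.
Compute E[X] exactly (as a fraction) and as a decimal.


Let X = Σ_S X_S over the C(47, 7) = 62891499 subsets S of size 7, where X_S = 1 if the K_7 on S is monochromatic.
For a fixed S, the K_7 on S has C(7, 2) = 21 edges. P[all 21 edges red] = (1/2)^21, and likewise for blue, so P[monochromatic] = 2·(1/2)^21 = 2^{1 − 21} = 1/1048576.
By linearity of expectation: E[X] = C(47, 7) · 2^{1 − 21} = 62891499 · 1/1048576 = 62891499/1048576.
Numerically: E[X] ≈ 59.978.

E[X] = C(47,7)·2^(1−C(7,2)) = 62891499/1048576 ≈ 59.978.


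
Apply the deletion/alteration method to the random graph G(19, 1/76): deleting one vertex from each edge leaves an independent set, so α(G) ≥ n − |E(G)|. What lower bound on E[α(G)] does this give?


E[|E(G)|] = C(19, 2)·p = 171 · (1/76) = 9/4.
E[α(G)] ≥ n − E[|E(G)|] = 19 − 9/4 = 67/4.
Numerically: ≈ 16.75000.
(This is only a lower bound; the true E[α(G)] may be larger.)

E[α(G)] ≥ 67/4 ≈ 16.75000.


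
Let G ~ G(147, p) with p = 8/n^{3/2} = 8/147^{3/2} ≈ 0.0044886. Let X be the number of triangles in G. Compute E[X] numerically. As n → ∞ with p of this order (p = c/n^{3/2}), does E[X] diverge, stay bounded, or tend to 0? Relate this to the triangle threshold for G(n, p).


Number of potential triangles: C(147, 3) = 518665.
Each occurs with probability p³ ≈ (0.0044886)³ ≈ 9.0436127e-08.
By linearity: E[X] = C(147, 3)·p³ ≈ 518665 · 9.0436127e-08 ≈ 0.04691.
Since α = 3/2 > 1, p = c/n^{3/2} = o(1/n) is below the triangle threshold p ~ 1/n. Asymptotically E[X] ~ (c³/6)·n^{3(1−α)} = (8³/6)·n^{-1.5} → 0, so by Markov's inequality G has no triangles w.h.p.

E[X] ≈ 0.04691; in regime p = Θ(1/n^{3/2}) E[X] tends to 0 (below the triangle threshold p ~ 1/n).


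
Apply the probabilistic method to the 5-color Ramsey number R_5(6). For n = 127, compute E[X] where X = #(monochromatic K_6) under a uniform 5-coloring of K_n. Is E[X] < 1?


E[X] = C(127, 6) · 5^{1 − 15} = 5169379425 · 5^{−14} = 5169379425/6103515625.
As a reduced fraction: E[X] = 206775177/244140625 ≈ 0.8470.
Is E[X] < 1? YES.
Since E[X] < 1, there exists a 5-coloring of K_{127} with no monochromatic K_6; hence R_5(6) > 127.

E[X] = 206775177/244140625 ≈ 0.8470; E[X] < 1, so R_5(6) > 127.


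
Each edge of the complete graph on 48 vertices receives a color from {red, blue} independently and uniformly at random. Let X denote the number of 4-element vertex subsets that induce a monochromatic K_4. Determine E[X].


Let X = Σ_S X_S over the C(48, 4) = 194580 subsets S of size 4, where X_S = 1 if the K_4 on S is monochromatic.
For a fixed S, the K_4 on S has C(4, 2) = 6 edges. P[all 6 edges red] = (1/2)^6, and likewise for blue, so P[monochromatic] = 2·(1/2)^6 = 2^{1 − 6} = 1/32.
Summing: E[X] = C(48, 4) · 2^{1 − 6} = 194580 · 1/32 = 48645/8.
Numerically: E[X] ≈ 6080.625.

E[X] = C(48,4)·2^(1−C(4,2)) = 48645/8 ≈ 6080.625.
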